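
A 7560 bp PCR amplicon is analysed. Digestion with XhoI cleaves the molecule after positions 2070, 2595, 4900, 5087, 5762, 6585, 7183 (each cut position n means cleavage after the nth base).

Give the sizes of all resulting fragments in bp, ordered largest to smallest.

2305, 2070, 823, 675, 598, 525, 377, 187 bp

Linear molecule, 7 cuts → 8 fragments:
  2070 − 0 = 2070 bp
  2595 − 2070 = 525 bp
  4900 − 2595 = 2305 bp
  5087 − 4900 = 187 bp
  5762 − 5087 = 675 bp
  6585 − 5762 = 823 bp
  7183 − 6585 = 598 bp
  7560 − 7183 = 377 bp
Sorted largest to smallest: 2305, 2070, 823, 675, 598, 525, 377, 187 bp.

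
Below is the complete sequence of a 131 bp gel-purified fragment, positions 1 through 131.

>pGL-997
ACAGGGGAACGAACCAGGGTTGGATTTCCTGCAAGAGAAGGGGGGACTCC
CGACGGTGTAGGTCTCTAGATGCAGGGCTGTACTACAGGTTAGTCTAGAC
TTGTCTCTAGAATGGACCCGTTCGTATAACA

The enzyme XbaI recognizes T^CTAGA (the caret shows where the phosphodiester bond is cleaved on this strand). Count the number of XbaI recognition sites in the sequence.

TCTAGA occurs starting at positions 65, 94, 106.
XbaI cuts at 3 sites.

3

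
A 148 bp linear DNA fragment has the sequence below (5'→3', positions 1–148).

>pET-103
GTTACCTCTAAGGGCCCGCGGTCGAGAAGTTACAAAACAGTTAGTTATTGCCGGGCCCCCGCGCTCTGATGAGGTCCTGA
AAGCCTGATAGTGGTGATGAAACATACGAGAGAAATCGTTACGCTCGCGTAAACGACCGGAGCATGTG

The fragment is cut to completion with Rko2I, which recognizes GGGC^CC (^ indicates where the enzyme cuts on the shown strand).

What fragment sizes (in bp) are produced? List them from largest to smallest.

92, 41, 15 bp

Rko2I sites (GGGCCC) start at positions 12, 53.
Rko2I cuts after base 4 of each site, so after positions 15, 56.
Linear molecule, 2 cuts → 3 fragments:
  1–15 → 15 bp
  16–56 → 41 bp
  57–148 → 92 bp
Sorted largest to smallest: 92, 41, 15 bp.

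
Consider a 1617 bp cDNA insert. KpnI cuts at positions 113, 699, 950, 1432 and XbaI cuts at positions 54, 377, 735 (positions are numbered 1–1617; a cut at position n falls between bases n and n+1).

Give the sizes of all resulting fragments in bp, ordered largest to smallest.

Combined cut positions (sorted): 54, 113, 377, 699, 735, 950, 1432.
Linear molecule, 7 cuts → 8 fragments:
  54 − 0 = 54 bp
  113 − 54 = 59 bp
  377 − 113 = 264 bp
  699 − 377 = 322 bp
  735 − 699 = 36 bp
  950 − 735 = 215 bp
  1432 − 950 = 482 bp
  1617 − 1432 = 185 bp
Sorted largest to smallest: 482, 322, 264, 215, 185, 59, 54, 36 bp.

482, 322, 264, 215, 185, 59, 54, 36 bp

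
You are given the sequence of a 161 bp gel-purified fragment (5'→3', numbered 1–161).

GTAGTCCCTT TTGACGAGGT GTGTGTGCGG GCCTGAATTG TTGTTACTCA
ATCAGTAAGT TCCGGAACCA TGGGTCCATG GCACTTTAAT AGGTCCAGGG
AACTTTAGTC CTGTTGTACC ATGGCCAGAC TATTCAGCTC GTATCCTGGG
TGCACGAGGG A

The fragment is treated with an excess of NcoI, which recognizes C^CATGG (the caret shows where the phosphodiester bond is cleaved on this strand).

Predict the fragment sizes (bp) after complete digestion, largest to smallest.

NcoI sites (CCATGG) start at positions 68, 76, 119.
NcoI cuts after the first base of each site, so after positions 68, 76, 119.
Linear molecule, 3 cuts → 4 fragments:
  1–68 → 68 bp
  69–76 → 8 bp
  77–119 → 43 bp
  120–161 → 42 bp
Sorted largest to smallest: 68, 43, 42, 8 bp.

68, 43, 42, 8 bp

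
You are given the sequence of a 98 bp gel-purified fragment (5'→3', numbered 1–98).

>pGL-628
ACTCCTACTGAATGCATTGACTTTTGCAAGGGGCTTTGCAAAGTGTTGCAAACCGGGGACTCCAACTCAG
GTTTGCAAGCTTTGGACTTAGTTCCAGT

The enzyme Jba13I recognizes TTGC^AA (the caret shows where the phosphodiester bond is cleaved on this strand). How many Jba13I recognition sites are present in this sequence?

4

TTGCAA occurs starting at positions 24, 36, 46, 73.
Jba13I cuts at 4 sites.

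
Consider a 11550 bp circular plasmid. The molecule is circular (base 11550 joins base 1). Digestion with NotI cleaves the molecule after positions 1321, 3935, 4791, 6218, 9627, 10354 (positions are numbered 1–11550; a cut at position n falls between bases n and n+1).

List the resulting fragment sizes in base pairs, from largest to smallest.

Circular molecule, 6 cuts → 6 fragments:
  3935 − 1321 = 2614 bp
  4791 − 3935 = 856 bp
  6218 − 4791 = 1427 bp
  9627 − 6218 = 3409 bp
  10354 − 9627 = 727 bp
  wrap: 11550 − 10354 + 1321 = 2517 bp
Sorted largest to smallest: 3409, 2614, 2517, 1427, 856, 727 bp.

3409, 2614, 2517, 1427, 856, 727 bp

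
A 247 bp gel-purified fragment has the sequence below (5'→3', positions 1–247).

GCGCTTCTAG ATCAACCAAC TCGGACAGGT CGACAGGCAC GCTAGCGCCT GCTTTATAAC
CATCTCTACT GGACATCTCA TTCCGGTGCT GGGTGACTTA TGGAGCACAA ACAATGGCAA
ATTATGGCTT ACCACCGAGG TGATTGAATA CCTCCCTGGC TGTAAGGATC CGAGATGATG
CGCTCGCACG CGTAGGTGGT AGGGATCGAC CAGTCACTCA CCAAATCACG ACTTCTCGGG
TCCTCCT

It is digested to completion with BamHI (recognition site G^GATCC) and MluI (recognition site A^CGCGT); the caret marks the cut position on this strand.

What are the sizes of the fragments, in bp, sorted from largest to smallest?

The BamHI site (GGATCC) starts at position 166.
BamHI cuts after the first base of each site, so after position 166.
The MluI site (ACGCGT) starts at position 188.
MluI cuts after the first base of each site, so after position 188.
Combined cut positions: 166, 188.
Linear molecule, 2 cuts → 3 fragments:
  1–166 → 166 bp
  167–188 → 22 bp
  189–247 → 59 bp
Sorted largest to smallest: 166, 59, 22 bp.

166, 59, 22 bp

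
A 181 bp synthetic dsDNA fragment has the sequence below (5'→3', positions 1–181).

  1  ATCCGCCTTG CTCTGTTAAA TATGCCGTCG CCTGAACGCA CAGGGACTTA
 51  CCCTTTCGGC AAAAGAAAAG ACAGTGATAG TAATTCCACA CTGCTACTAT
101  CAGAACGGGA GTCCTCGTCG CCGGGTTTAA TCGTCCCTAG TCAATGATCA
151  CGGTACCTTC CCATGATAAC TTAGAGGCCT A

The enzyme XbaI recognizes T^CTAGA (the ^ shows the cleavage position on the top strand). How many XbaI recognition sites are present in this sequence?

No occurrence of TCTAGA is present in the sequence.
XbaI does not cut: 0 sites.

0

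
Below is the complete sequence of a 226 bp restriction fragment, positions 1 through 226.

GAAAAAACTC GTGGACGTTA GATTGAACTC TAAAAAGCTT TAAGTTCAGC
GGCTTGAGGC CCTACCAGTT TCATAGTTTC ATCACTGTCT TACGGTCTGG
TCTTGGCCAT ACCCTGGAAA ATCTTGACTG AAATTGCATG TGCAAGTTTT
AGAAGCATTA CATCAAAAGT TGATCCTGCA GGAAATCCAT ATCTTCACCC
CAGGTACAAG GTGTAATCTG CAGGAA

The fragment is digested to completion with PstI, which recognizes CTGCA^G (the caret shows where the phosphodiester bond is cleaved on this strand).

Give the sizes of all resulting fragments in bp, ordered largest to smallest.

PstI sites (CTGCAG) start at positions 176, 218.
PstI cuts after base 5 of each site (before the last base), so after positions 180, 222.
Linear molecule, 2 cuts → 3 fragments:
  1–180 → 180 bp
  181–222 → 42 bp
  223–226 → 4 bp
Sorted largest to smallest: 180, 42, 4 bp.

180, 42, 4 bp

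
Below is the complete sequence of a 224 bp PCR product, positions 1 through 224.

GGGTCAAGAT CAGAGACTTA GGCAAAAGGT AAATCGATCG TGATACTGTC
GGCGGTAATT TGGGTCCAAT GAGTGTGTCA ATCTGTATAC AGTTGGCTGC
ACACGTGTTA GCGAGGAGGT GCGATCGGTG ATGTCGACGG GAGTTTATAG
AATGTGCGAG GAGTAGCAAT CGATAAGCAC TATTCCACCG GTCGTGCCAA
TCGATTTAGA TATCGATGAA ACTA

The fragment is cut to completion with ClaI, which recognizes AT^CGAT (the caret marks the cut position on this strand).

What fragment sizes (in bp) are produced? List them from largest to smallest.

ClaI sites (ATCGAT) start at positions 33, 169, 200, 212.
ClaI cuts after base 2 of each site, so after positions 34, 170, 201, 213.
Linear molecule, 4 cuts → 5 fragments:
  1–34 → 34 bp
  35–170 → 136 bp
  171–201 → 31 bp
  202–213 → 12 bp
  214–224 → 11 bp
Sorted largest to smallest: 136, 34, 31, 12, 11 bp.

136, 34, 31, 12, 11 bp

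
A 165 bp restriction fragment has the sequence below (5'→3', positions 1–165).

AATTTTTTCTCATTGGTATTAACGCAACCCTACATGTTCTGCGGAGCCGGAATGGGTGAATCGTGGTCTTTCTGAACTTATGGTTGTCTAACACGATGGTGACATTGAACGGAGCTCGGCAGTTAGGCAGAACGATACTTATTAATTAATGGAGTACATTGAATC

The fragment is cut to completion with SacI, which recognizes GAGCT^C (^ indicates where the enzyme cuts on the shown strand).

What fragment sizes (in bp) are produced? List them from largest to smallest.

The SacI site (GAGCTC) starts at position 112.
SacI cuts after base 5 of each site (before the last base), so after position 116.
Linear molecule, 1 cut → 2 fragments:
  1–116 → 116 bp
  117–165 → 49 bp
Sorted largest to smallest: 116, 49 bp.

116, 49 bp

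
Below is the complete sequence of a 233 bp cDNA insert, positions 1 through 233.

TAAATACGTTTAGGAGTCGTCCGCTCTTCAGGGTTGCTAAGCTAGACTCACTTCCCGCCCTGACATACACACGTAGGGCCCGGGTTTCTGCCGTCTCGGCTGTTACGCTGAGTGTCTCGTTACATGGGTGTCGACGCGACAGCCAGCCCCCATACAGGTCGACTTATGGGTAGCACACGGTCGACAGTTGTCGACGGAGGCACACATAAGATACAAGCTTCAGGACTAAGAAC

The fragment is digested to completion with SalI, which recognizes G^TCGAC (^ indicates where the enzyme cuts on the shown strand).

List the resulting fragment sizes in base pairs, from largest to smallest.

SalI sites (GTCGAC) start at positions 130, 158, 180, 190.
SalI cuts after the first base of each site, so after positions 130, 158, 180, 190.
Linear molecule, 4 cuts → 5 fragments:
  1–130 → 130 bp
  131–158 → 28 bp
  159–180 → 22 bp
  181–190 → 10 bp
  191–233 → 43 bp
Sorted largest to smallest: 130, 43, 28, 22, 10 bp.

130, 43, 28, 22, 10 bp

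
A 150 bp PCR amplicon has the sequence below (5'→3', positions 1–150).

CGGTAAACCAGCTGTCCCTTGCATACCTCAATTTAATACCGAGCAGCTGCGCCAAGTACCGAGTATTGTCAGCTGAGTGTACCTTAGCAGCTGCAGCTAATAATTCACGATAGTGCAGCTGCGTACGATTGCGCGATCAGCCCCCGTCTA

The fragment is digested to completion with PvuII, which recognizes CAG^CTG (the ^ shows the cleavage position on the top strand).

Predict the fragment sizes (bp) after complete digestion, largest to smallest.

PvuII sites (CAGCTG) start at positions 9, 44, 70, 88, 116.
PvuII cuts after base 3 of each site, so after positions 11, 46, 72, 90, 118.
Linear molecule, 5 cuts → 6 fragments:
  1–11 → 11 bp
  12–46 → 35 bp
  47–72 → 26 bp
  73–90 → 18 bp
  91–118 → 28 bp
  119–150 → 32 bp
Sorted largest to smallest: 35, 32, 28, 26, 18, 11 bp.

35, 32, 28, 26, 18, 11 bp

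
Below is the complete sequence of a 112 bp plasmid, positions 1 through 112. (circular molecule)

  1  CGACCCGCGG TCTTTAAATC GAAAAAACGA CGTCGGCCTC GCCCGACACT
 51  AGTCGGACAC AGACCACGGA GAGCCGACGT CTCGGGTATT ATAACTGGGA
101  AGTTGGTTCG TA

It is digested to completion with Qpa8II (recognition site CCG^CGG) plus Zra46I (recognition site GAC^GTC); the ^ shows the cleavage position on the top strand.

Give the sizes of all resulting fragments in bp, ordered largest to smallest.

47, 41, 24 bp

The Qpa8II site (CCGCGG) starts at position 5.
Qpa8II cuts after base 3 of each site, so after position 7.
Zra46I sites (GACGTC) start at positions 29, 76.
Zra46I cuts after base 3 of each site, so after positions 31, 78.
Combined cut positions: 7, 31, 78.
Circular molecule, 3 cuts → 3 fragments:
  8–31 → 24 bp
  32–78 → 47 bp
  79–112 then 1–7 → 34 + 7 = 41 bp
Sorted largest to smallest: 47, 41, 24 bp.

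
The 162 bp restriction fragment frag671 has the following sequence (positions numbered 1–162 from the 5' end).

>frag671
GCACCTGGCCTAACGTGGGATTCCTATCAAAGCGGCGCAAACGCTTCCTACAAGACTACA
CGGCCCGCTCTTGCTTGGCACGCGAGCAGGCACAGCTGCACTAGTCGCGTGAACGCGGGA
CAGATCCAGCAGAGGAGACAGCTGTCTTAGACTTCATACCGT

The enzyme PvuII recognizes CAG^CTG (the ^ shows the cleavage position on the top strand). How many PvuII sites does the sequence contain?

2

CAGCTG occurs starting at positions 93, 139.
PvuII cuts at 2 sites.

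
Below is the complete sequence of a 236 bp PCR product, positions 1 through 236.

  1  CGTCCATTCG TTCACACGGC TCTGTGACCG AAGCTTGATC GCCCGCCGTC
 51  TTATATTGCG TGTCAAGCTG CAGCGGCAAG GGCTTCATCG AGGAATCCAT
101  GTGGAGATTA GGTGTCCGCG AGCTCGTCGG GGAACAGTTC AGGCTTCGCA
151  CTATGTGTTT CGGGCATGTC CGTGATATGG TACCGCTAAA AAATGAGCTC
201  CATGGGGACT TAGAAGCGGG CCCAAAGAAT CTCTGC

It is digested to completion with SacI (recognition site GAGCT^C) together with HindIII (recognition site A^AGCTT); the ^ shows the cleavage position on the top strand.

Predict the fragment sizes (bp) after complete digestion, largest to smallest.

SacI sites (GAGCTC) start at positions 120, 195.
SacI cuts after base 5 of each site (before the last base), so after positions 124, 199.
The HindIII site (AAGCTT) starts at position 31.
HindIII cuts after the first base of each site, so after position 31.
Combined cut positions: 31, 124, 199.
Linear molecule, 3 cuts → 4 fragments:
  1–31 → 31 bp
  32–124 → 93 bp
  125–199 → 75 bp
  200–236 → 37 bp
Sorted largest to smallest: 93, 75, 37, 31 bp.

93, 75, 37, 31 bp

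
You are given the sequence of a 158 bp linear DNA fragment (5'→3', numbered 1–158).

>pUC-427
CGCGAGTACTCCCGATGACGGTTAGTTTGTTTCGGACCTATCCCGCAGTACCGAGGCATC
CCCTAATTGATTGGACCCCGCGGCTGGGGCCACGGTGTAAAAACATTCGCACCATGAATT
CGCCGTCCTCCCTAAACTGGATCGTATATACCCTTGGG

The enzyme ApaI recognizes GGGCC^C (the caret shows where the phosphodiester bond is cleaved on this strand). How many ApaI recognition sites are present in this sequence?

0

No occurrence of GGGCCC is present in the sequence.
ApaI does not cut: 0 sites.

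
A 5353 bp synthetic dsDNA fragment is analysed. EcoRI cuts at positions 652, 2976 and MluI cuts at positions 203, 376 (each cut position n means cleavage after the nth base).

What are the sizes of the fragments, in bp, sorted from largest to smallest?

2377, 2324, 276, 203, 173 bp

Combined cut positions (sorted): 203, 376, 652, 2976.
Linear molecule, 4 cuts → 5 fragments:
  203 − 0 = 203 bp
  376 − 203 = 173 bp
  652 − 376 = 276 bp
  2976 − 652 = 2324 bp
  5353 − 2976 = 2377 bp
Sorted largest to smallest: 2377, 2324, 276, 203, 173 bp.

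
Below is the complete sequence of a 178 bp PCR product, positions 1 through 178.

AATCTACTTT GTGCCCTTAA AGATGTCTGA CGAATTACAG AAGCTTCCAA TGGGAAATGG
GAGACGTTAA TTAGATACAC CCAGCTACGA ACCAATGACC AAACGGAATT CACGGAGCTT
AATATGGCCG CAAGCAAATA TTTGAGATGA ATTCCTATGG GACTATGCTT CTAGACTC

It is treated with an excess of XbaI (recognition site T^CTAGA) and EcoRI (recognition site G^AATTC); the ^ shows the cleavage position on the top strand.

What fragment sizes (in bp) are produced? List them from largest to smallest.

106, 43, 21, 8 bp

The XbaI site (TCTAGA) starts at position 170.
XbaI cuts after the first base of each site, so after position 170.
EcoRI sites (GAATTC) start at positions 106, 149.
EcoRI cuts after the first base of each site, so after positions 106, 149.
Combined cut positions: 106, 149, 170.
Linear molecule, 3 cuts → 4 fragments:
  1–106 → 106 bp
  107–149 → 43 bp
  150–170 → 21 bp
  171–178 → 8 bp
Sorted largest to smallest: 106, 43, 21, 8 bp.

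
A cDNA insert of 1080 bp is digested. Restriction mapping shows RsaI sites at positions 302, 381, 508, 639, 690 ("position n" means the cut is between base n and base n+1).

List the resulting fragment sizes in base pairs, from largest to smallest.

390, 302, 131, 127, 79, 51 bp

Linear molecule, 5 cuts → 6 fragments:
  302 − 0 = 302 bp
  381 − 302 = 79 bp
  508 − 381 = 127 bp
  639 − 508 = 131 bp
  690 − 639 = 51 bp
  1080 − 690 = 390 bp
Sorted largest to smallest: 390, 302, 131, 127, 79, 51 bp.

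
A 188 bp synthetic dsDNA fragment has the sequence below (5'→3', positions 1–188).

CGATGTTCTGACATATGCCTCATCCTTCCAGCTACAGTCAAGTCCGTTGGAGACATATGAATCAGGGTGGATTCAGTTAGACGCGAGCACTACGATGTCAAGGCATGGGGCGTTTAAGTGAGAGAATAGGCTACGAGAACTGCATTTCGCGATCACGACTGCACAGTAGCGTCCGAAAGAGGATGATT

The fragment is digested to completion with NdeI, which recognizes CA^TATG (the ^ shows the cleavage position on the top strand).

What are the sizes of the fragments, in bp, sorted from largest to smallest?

133, 42, 13 bp

NdeI sites (CATATG) start at positions 12, 54.
NdeI cuts after base 2 of each site, so after positions 13, 55.
Linear molecule, 2 cuts → 3 fragments:
  1–13 → 13 bp
  14–55 → 42 bp
  56–188 → 133 bp
Sorted largest to smallest: 133, 42, 13 bp.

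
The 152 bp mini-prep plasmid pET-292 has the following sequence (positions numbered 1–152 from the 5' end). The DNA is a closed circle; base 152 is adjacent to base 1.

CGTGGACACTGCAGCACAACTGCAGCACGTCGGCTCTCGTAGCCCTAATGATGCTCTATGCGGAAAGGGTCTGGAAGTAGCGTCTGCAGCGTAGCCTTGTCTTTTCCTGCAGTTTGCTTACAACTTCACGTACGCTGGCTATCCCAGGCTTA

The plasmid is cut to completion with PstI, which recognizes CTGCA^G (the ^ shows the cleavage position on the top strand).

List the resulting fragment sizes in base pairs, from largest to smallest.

64, 54, 23, 11 bp

PstI sites (CTGCAG) start at positions 9, 20, 84, 107.
PstI cuts after base 5 of each site (before the last base), so after positions 13, 24, 88, 111.
Circular molecule, 4 cuts → 4 fragments:
  14–24 → 11 bp
  25–88 → 64 bp
  89–111 → 23 bp
  112–152 then 1–13 → 41 + 13 = 54 bp
Sorted largest to smallest: 64, 54, 23, 11 bp.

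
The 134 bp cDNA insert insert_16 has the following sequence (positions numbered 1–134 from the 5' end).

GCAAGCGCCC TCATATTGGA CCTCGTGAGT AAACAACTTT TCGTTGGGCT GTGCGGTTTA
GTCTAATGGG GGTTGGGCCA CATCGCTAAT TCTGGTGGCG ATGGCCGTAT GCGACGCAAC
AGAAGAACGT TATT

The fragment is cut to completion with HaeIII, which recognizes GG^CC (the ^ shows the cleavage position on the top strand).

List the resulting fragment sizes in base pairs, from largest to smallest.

77, 30, 27 bp

HaeIII sites (GGCC) start at positions 76, 103.
HaeIII cuts after base 2 of each site, so after positions 77, 104.
Linear molecule, 2 cuts → 3 fragments:
  1–77 → 77 bp
  78–104 → 27 bp
  105–134 → 30 bp
Sorted largest to smallest: 77, 30, 27 bp.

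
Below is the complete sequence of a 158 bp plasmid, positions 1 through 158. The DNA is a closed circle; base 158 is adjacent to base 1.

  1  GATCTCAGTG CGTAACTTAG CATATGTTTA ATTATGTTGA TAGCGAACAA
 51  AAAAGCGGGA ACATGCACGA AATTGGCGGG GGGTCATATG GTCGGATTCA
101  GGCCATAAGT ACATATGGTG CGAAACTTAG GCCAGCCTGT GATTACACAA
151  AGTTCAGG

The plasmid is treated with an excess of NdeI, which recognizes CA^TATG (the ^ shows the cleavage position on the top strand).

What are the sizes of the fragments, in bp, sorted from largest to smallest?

NdeI sites (CATATG) start at positions 21, 85, 112.
NdeI cuts after base 2 of each site, so after positions 22, 86, 113.
Circular molecule, 3 cuts → 3 fragments:
  23–86 → 64 bp
  87–113 → 27 bp
  114–158 then 1–22 → 45 + 22 = 67 bp
Sorted largest to smallest: 67, 64, 27 bp.

67, 64, 27 bp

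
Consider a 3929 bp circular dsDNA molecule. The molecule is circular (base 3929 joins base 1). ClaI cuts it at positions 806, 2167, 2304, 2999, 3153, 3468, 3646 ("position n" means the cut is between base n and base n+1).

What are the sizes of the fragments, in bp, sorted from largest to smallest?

1361, 1089, 695, 315, 178, 154, 137 bp

Circular molecule, 7 cuts → 7 fragments:
  2167 − 806 = 1361 bp
  2304 − 2167 = 137 bp
  2999 − 2304 = 695 bp
  3153 − 2999 = 154 bp
  3468 − 3153 = 315 bp
  3646 − 3468 = 178 bp
  wrap: 3929 − 3646 + 806 = 1089 bp
Sorted largest to smallest: 1361, 1089, 695, 315, 178, 154, 137 bp.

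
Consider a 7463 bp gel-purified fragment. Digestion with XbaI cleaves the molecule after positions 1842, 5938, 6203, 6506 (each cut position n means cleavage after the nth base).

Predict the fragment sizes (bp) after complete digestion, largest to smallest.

Linear molecule, 4 cuts → 5 fragments:
  1842 − 0 = 1842 bp
  5938 − 1842 = 4096 bp
  6203 − 5938 = 265 bp
  6506 − 6203 = 303 bp
  7463 − 6506 = 957 bp
Sorted largest to smallest: 4096, 1842, 957, 303, 265 bp.

4096, 1842, 957, 303, 265 bp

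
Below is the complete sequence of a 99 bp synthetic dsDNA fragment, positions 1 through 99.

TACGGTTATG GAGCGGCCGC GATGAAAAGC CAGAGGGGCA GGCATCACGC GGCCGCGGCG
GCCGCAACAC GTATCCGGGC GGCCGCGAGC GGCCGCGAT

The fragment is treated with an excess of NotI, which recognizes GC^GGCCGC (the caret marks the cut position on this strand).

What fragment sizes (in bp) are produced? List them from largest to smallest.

36, 21, 14, 10, 9, 9 bp

NotI sites (GCGGCCGC) start at positions 13, 49, 58, 79, 89.
NotI cuts after base 2 of each site, so after positions 14, 50, 59, 80, 90.
Linear molecule, 5 cuts → 6 fragments:
  1–14 → 14 bp
  15–50 → 36 bp
  51–59 → 9 bp
  60–80 → 21 bp
  81–90 → 10 bp
  91–99 → 9 bp
Sorted largest to smallest: 36, 21, 14, 10, 9, 9 bp.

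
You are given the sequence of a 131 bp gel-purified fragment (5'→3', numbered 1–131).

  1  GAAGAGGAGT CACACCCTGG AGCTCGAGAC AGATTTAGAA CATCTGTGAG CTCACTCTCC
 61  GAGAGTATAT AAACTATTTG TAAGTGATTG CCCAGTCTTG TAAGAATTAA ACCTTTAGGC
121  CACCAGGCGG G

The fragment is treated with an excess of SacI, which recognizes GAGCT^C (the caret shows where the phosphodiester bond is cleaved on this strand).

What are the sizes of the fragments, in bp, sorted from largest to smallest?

79, 28, 24 bp

SacI sites (GAGCTC) start at positions 20, 48.
SacI cuts after base 5 of each site (before the last base), so after positions 24, 52.
Linear molecule, 2 cuts → 3 fragments:
  1–24 → 24 bp
  25–52 → 28 bp
  53–131 → 79 bp
Sorted largest to smallest: 79, 28, 24 bp.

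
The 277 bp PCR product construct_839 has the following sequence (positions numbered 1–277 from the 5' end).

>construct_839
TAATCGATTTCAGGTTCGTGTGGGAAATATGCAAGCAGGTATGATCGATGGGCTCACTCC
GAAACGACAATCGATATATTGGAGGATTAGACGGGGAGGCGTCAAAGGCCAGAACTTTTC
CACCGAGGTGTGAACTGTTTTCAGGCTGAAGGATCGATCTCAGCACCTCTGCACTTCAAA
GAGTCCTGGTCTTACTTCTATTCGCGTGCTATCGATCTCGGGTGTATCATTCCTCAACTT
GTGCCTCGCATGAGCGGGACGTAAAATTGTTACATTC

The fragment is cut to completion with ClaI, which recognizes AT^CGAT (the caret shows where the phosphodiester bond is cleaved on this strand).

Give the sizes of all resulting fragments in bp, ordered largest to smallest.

ClaI sites (ATCGAT) start at positions 3, 44, 70, 153, 211.
ClaI cuts after base 2 of each site, so after positions 4, 45, 71, 154, 212.
Linear molecule, 5 cuts → 6 fragments:
  1–4 → 4 bp
  5–45 → 41 bp
  46–71 → 26 bp
  72–154 → 83 bp
  155–212 → 58 bp
  213–277 → 65 bp
Sorted largest to smallest: 83, 65, 58, 41, 26, 4 bp.

83, 65, 58, 41, 26, 4 bp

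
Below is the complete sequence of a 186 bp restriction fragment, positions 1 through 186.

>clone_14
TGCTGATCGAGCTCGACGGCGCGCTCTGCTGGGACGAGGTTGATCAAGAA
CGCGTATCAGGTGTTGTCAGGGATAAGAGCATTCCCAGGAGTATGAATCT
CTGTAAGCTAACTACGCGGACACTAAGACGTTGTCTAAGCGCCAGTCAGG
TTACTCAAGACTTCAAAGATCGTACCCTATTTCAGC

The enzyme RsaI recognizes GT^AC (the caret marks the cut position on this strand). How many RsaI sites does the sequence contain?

1

GTAC occurs starting at position 172.
RsaI cuts at 1 site.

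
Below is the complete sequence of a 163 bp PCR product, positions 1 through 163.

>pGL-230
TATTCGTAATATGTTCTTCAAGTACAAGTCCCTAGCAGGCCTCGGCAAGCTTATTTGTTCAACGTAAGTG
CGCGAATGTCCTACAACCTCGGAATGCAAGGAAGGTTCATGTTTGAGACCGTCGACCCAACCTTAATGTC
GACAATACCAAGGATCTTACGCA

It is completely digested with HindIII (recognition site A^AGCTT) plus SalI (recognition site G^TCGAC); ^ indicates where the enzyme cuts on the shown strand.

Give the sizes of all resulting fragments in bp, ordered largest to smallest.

The HindIII site (AAGCTT) starts at position 47.
HindIII cuts after the first base of each site, so after position 47.
SalI sites (GTCGAC) start at positions 121, 138.
SalI cuts after the first base of each site, so after positions 121, 138.
Combined cut positions: 47, 121, 138.
Linear molecule, 3 cuts → 4 fragments:
  1–47 → 47 bp
  48–121 → 74 bp
  122–138 → 17 bp
  139–163 → 25 bp
Sorted largest to smallest: 74, 47, 25, 17 bp.

74, 47, 25, 17 bp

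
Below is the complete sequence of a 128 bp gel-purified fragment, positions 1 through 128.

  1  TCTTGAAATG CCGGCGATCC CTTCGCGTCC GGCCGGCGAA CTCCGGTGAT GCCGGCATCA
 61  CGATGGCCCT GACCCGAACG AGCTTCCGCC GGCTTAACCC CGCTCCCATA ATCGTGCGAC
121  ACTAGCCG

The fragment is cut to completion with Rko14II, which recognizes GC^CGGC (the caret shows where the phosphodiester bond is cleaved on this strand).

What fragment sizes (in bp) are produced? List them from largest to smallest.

39, 37, 22, 19, 11 bp

Rko14II sites (GCCGGC) start at positions 10, 32, 51, 88.
Rko14II cuts after base 2 of each site, so after positions 11, 33, 52, 89.
Linear molecule, 4 cuts → 5 fragments:
  1–11 → 11 bp
  12–33 → 22 bp
  34–52 → 19 bp
  53–89 → 37 bp
  90–128 → 39 bp
Sorted largest to smallest: 39, 37, 22, 19, 11 bp.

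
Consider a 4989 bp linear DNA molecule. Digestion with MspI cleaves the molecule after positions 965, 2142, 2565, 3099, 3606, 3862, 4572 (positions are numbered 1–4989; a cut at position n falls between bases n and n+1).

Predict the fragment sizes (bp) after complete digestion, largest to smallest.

Linear molecule, 7 cuts → 8 fragments:
  965 − 0 = 965 bp
  2142 − 965 = 1177 bp
  2565 − 2142 = 423 bp
  3099 − 2565 = 534 bp
  3606 − 3099 = 507 bp
  3862 − 3606 = 256 bp
  4572 − 3862 = 710 bp
  4989 − 4572 = 417 bp
Sorted largest to smallest: 1177, 965, 710, 534, 507, 423, 417, 256 bp.

1177, 965, 710, 534, 507, 423, 417, 256 bp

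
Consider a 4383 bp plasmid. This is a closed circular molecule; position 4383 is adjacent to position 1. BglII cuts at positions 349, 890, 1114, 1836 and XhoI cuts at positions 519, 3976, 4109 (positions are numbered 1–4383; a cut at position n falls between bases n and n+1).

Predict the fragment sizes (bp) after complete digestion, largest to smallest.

2140, 722, 623, 371, 224, 170, 133 bp

Combined cut positions (sorted): 349, 519, 890, 1114, 1836, 3976, 4109.
Circular molecule, 7 cuts → 7 fragments:
  519 − 349 = 170 bp
  890 − 519 = 371 bp
  1114 − 890 = 224 bp
  1836 − 1114 = 722 bp
  3976 − 1836 = 2140 bp
  4109 − 3976 = 133 bp
  wrap: 4383 − 4109 + 349 = 623 bp
Sorted largest to smallest: 2140, 722, 623, 371, 224, 170, 133 bp.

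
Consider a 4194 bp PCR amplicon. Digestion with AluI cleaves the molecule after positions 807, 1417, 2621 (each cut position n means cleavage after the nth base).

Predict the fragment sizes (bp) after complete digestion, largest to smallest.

1573, 1204, 807, 610 bp

Linear molecule, 3 cuts → 4 fragments:
  807 − 0 = 807 bp
  1417 − 807 = 610 bp
  2621 − 1417 = 1204 bp
  4194 − 2621 = 1573 bp
Sorted largest to smallest: 1573, 1204, 807, 610 bp.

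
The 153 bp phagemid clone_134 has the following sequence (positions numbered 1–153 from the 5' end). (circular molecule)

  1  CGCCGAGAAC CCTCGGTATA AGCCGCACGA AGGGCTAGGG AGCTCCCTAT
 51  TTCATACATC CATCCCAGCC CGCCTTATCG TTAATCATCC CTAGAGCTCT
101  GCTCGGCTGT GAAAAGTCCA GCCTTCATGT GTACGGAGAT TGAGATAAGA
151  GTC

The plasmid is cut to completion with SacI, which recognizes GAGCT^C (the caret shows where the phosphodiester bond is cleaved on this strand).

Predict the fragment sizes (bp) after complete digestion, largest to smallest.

SacI sites (GAGCTC) start at positions 40, 94.
SacI cuts after base 5 of each site (before the last base), so after positions 44, 98.
Circular molecule, 2 cuts → 2 fragments:
  45–98 → 54 bp
  99–153 then 1–44 → 55 + 44 = 99 bp
Sorted largest to smallest: 99, 54 bp.

99, 54 bp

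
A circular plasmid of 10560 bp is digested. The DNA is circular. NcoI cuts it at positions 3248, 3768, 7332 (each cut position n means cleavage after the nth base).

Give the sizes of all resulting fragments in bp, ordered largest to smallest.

6476, 3564, 520 bp

Circular molecule, 3 cuts → 3 fragments:
  3768 − 3248 = 520 bp
  7332 − 3768 = 3564 bp
  wrap: 10560 − 7332 + 3248 = 6476 bp
Sorted largest to smallest: 6476, 3564, 520 bp.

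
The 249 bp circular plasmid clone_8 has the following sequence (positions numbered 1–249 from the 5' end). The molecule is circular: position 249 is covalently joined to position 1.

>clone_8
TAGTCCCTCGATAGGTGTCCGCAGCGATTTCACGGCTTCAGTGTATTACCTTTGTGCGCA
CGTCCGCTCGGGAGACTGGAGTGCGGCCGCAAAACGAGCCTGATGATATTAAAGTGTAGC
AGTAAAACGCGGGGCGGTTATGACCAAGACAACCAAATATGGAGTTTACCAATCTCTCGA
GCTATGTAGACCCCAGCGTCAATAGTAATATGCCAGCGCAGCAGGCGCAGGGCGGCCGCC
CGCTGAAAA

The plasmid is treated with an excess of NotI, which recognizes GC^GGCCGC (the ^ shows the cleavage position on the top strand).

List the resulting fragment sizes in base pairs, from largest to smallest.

NotI sites (GCGGCCGC) start at positions 83, 232.
NotI cuts after base 2 of each site, so after positions 84, 233.
Circular molecule, 2 cuts → 2 fragments:
  85–233 → 149 bp
  234–249 then 1–84 → 16 + 84 = 100 bp
Sorted largest to smallest: 149, 100 bp.

149, 100 bp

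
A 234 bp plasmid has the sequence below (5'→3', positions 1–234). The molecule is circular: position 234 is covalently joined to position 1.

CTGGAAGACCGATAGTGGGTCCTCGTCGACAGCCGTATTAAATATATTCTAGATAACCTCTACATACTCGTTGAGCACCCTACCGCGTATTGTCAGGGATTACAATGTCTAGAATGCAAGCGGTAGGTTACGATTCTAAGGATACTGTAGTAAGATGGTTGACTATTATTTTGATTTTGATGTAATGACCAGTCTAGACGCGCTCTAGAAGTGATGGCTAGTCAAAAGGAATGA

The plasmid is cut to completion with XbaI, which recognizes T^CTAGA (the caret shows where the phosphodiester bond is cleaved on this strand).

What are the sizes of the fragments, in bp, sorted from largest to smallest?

XbaI sites (TCTAGA) start at positions 48, 108, 193, 204.
XbaI cuts after the first base of each site, so after positions 48, 108, 193, 204.
Circular molecule, 4 cuts → 4 fragments:
  49–108 → 60 bp
  109–193 → 85 bp
  194–204 → 11 bp
  205–234 then 1–48 → 30 + 48 = 78 bp
Sorted largest to smallest: 85, 78, 60, 11 bp.

85, 78, 60, 11 bp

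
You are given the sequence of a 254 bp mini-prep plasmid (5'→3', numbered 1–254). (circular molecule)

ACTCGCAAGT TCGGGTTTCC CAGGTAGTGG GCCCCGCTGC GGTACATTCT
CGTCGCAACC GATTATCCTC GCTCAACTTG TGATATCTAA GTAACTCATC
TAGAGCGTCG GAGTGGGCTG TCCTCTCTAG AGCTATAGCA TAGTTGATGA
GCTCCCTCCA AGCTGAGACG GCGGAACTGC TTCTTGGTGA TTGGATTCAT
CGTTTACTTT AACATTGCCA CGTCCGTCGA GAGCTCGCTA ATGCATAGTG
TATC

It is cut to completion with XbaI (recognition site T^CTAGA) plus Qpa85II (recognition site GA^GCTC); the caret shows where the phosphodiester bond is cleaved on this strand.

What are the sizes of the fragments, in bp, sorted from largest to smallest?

XbaI sites (TCTAGA) start at positions 99, 126.
XbaI cuts after the first base of each site, so after positions 99, 126.
Qpa85II sites (GAGCTC) start at positions 149, 231.
Qpa85II cuts after base 2 of each site, so after positions 150, 232.
Combined cut positions: 99, 126, 150, 232.
Circular molecule, 4 cuts → 4 fragments:
  100–126 → 27 bp
  127–150 → 24 bp
  151–232 → 82 bp
  233–254 then 1–99 → 22 + 99 = 121 bp
Sorted largest to smallest: 121, 82, 27, 24 bp.

121, 82, 27, 24 bp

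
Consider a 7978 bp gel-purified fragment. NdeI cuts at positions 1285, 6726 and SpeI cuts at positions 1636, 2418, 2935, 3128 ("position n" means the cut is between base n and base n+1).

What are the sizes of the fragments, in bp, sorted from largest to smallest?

3598, 1285, 1252, 782, 517, 351, 193 bp

Combined cut positions (sorted): 1285, 1636, 2418, 2935, 3128, 6726.
Linear molecule, 6 cuts → 7 fragments:
  1285 − 0 = 1285 bp
  1636 − 1285 = 351 bp
  2418 − 1636 = 782 bp
  2935 − 2418 = 517 bp
  3128 − 2935 = 193 bp
  6726 − 3128 = 3598 bp
  7978 − 6726 = 1252 bp
Sorted largest to smallest: 3598, 1285, 1252, 782, 517, 351, 193 bp.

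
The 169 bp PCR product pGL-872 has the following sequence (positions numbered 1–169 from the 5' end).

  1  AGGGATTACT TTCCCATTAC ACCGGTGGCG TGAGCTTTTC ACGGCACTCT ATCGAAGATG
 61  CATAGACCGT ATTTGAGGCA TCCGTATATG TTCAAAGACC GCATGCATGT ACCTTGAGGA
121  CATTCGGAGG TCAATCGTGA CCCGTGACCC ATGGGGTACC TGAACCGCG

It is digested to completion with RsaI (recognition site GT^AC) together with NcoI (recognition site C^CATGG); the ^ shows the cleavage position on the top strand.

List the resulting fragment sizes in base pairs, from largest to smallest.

110, 39, 12, 8 bp

RsaI sites (GTAC) start at positions 109, 156.
RsaI cuts after base 2 of each site, so after positions 110, 157.
The NcoI site (CCATGG) starts at position 149.
NcoI cuts after the first base of each site, so after position 149.
Combined cut positions: 110, 149, 157.
Linear molecule, 3 cuts → 4 fragments:
  1–110 → 110 bp
  111–149 → 39 bp
  150–157 → 8 bp
  158–169 → 12 bp
Sorted largest to smallest: 110, 39, 12, 8 bp.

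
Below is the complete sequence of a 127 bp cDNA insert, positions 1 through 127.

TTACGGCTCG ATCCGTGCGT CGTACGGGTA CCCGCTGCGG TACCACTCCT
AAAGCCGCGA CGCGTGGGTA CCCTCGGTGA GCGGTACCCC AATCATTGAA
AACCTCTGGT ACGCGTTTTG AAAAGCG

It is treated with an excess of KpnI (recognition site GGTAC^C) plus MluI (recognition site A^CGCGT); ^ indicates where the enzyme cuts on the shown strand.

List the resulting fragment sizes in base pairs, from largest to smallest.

KpnI sites (GGTACC) start at positions 27, 39, 67, 83.
KpnI cuts after base 5 of each site (before the last base), so after positions 31, 43, 71, 87.
MluI sites (ACGCGT) start at positions 60, 111.
MluI cuts after the first base of each site, so after positions 60, 111.
Combined cut positions: 31, 43, 60, 71, 87, 111.
Linear molecule, 6 cuts → 7 fragments:
  1–31 → 31 bp
  32–43 → 12 bp
  44–60 → 17 bp
  61–71 → 11 bp
  72–87 → 16 bp
  88–111 → 24 bp
  112–127 → 16 bp
Sorted largest to smallest: 31, 24, 17, 16, 16, 12, 11 bp.

31, 24, 17, 16, 16, 12, 11 bp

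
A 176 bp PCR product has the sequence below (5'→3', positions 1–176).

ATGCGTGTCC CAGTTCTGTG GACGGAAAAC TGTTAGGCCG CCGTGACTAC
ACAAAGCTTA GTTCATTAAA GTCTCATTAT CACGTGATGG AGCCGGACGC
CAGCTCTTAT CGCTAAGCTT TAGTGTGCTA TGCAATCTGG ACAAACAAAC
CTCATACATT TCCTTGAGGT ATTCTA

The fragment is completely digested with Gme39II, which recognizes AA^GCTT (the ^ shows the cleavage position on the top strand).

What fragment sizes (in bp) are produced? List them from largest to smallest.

Gme39II sites (AAGCTT) start at positions 54, 115.
Gme39II cuts after base 2 of each site, so after positions 55, 116.
Linear molecule, 2 cuts → 3 fragments:
  1–55 → 55 bp
  56–116 → 61 bp
  117–176 → 60 bp
Sorted largest to smallest: 61, 60, 55 bp.

61, 60, 55 bp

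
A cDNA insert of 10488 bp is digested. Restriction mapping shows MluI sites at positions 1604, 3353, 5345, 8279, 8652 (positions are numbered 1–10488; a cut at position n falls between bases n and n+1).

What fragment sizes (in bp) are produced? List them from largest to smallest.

Linear molecule, 5 cuts → 6 fragments:
  1604 − 0 = 1604 bp
  3353 − 1604 = 1749 bp
  5345 − 3353 = 1992 bp
  8279 − 5345 = 2934 bp
  8652 − 8279 = 373 bp
  10488 − 8652 = 1836 bp
Sorted largest to smallest: 2934, 1992, 1836, 1749, 1604, 373 bp.

2934, 1992, 1836, 1749, 1604, 373 bp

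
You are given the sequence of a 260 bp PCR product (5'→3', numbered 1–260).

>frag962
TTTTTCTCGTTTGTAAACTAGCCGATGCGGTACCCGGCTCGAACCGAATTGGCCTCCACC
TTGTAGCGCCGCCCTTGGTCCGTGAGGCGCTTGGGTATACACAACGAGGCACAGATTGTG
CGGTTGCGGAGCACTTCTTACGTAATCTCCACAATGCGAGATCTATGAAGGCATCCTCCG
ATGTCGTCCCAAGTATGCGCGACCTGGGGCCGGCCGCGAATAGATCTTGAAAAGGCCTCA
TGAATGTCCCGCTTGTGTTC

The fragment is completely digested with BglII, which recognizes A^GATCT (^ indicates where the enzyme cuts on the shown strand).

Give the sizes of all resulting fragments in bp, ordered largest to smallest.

159, 63, 38 bp

BglII sites (AGATCT) start at positions 159, 222.
BglII cuts after the first base of each site, so after positions 159, 222.
Linear molecule, 2 cuts → 3 fragments:
  1–159 → 159 bp
  160–222 → 63 bp
  223–260 → 38 bp
Sorted largest to smallest: 159, 63, 38 bp.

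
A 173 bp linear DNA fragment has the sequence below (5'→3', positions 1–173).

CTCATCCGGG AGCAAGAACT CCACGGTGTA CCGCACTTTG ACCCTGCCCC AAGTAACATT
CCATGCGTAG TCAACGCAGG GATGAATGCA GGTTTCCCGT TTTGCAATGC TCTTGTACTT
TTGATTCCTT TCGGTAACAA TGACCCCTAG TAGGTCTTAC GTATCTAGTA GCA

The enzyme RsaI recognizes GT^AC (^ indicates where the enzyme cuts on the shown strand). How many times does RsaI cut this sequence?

GTAC occurs starting at positions 28, 115.
RsaI cuts at 2 sites.

2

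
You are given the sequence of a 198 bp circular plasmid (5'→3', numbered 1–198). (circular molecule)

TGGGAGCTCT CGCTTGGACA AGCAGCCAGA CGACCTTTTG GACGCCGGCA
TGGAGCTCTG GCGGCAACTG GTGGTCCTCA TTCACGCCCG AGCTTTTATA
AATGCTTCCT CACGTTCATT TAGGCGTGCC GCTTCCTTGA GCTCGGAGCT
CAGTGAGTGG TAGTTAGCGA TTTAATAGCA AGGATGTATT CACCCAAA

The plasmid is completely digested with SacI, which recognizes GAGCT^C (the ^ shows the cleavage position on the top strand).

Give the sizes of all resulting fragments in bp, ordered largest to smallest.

SacI sites (GAGCTC) start at positions 4, 53, 139, 146.
SacI cuts after base 5 of each site (before the last base), so after positions 8, 57, 143, 150.
Circular molecule, 4 cuts → 4 fragments:
  9–57 → 49 bp
  58–143 → 86 bp
  144–150 → 7 bp
  151–198 then 1–8 → 48 + 8 = 56 bp
Sorted largest to smallest: 86, 56, 49, 7 bp.

86, 56, 49, 7 bp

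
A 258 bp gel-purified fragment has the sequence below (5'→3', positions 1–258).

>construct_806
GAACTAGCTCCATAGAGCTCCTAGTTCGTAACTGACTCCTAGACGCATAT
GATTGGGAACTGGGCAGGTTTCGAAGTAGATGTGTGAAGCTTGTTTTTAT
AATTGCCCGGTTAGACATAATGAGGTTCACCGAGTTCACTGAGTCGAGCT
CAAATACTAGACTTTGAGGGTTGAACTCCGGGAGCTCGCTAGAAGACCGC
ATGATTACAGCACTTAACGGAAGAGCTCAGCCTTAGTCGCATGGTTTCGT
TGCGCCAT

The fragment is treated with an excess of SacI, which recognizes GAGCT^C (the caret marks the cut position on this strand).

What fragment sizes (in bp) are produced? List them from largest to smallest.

SacI sites (GAGCTC) start at positions 15, 146, 182, 223.
SacI cuts after base 5 of each site (before the last base), so after positions 19, 150, 186, 227.
Linear molecule, 4 cuts → 5 fragments:
  1–19 → 19 bp
  20–150 → 131 bp
  151–186 → 36 bp
  187–227 → 41 bp
  228–258 → 31 bp
Sorted largest to smallest: 131, 41, 36, 31, 19 bp.

131, 41, 36, 31, 19 bp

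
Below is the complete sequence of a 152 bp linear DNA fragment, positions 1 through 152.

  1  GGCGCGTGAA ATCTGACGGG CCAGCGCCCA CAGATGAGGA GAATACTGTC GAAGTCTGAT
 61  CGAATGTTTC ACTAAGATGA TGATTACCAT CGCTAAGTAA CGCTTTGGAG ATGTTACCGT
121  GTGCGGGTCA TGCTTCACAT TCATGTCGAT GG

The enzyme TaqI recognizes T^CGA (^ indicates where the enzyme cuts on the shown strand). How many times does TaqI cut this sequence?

3

TCGA occurs starting at positions 49, 60, 146.
TaqI cuts at 3 sites.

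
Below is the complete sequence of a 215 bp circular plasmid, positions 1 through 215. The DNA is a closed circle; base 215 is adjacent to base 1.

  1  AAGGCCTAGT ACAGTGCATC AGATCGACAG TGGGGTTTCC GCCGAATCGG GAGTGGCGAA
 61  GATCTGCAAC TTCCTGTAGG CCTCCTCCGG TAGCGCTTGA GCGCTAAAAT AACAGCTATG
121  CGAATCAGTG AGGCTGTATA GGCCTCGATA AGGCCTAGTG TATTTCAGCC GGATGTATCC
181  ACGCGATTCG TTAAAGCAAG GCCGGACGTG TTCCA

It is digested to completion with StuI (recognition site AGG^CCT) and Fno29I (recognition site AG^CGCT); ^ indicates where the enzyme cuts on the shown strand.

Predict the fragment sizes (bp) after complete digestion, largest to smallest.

StuI sites (AGGCCT) start at positions 2, 78, 140, 151.
StuI cuts after base 3 of each site, so after positions 4, 80, 142, 153.
Fno29I sites (AGCGCT) start at positions 92, 100.
Fno29I cuts after base 2 of each site, so after positions 93, 101.
Combined cut positions: 4, 80, 93, 101, 142, 153.
Circular molecule, 6 cuts → 6 fragments:
  5–80 → 76 bp
  81–93 → 13 bp
  94–101 → 8 bp
  102–142 → 41 bp
  143–153 → 11 bp
  154–215 then 1–4 → 62 + 4 = 66 bp
Sorted largest to smallest: 76, 66, 41, 13, 11, 8 bp.

76, 66, 41, 13, 11, 8 bp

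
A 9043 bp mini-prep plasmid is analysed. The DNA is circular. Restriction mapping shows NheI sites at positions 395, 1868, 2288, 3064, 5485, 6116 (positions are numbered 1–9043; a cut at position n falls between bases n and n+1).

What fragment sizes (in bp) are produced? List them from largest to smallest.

3322, 2421, 1473, 776, 631, 420 bp

Circular molecule, 6 cuts → 6 fragments:
  1868 − 395 = 1473 bp
  2288 − 1868 = 420 bp
  3064 − 2288 = 776 bp
  5485 − 3064 = 2421 bp
  6116 − 5485 = 631 bp
  wrap: 9043 − 6116 + 395 = 3322 bp
Sorted largest to smallest: 3322, 2421, 1473, 776, 631, 420 bp.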